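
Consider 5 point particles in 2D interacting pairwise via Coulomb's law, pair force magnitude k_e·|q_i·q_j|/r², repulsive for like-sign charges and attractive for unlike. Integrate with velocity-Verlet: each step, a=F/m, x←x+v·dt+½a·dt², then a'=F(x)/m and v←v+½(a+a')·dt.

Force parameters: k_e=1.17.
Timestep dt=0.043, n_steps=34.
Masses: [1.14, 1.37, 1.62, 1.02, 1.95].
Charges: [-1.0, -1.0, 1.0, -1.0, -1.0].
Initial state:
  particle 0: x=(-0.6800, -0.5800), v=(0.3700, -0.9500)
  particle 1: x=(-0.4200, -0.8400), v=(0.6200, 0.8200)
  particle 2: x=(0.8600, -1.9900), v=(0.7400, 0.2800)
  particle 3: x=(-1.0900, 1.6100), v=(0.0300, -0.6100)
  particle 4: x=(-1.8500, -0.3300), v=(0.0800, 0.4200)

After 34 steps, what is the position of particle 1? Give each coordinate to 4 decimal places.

step 0: x0=(-0.6800, -0.5800) x1=(-0.4200, -0.8400) x2=(0.8600, -1.9900) x3=(-1.0900, 1.6100) x4=(-1.8500, -0.3300)
step 1: x0=(-0.6682, -0.6164) x1=(-0.3887, -0.8093) x2=(0.8915, -1.9776) x3=(-1.0887, 1.5843) x4=(-1.8472, -0.3119)
step 2: x0=(-0.6683, -0.6444) x1=(-0.3450, -0.7871) x2=(0.9222, -1.9646) x3=(-1.0873, 1.5597) x4=(-1.8455, -0.2938)
step 3: x0=(-0.6807, -0.6672) x1=(-0.2886, -0.7709) x2=(0.9522, -1.9510) x3=(-1.0858, 1.5363) x4=(-1.8450, -0.2757)
step 4: x0=(-0.7026, -0.6882) x1=(-0.2220, -0.7580) x2=(0.9816, -1.9367) x3=(-1.0842, 1.5139) x4=(-1.8456, -0.2575)
step 5: x0=(-0.7309, -0.7091) x1=(-0.1477, -0.7468) x2=(1.0101, -1.9218) x3=(-1.0826, 1.4928) x4=(-1.8473, -0.2392)
step 6: x0=(-0.7631, -0.7308) x1=(-0.0678, -0.7367) x2=(1.0380, -1.9062) x3=(-1.0808, 1.4728) x4=(-1.8500, -0.2209)
step 7: x0=(-0.7977, -0.7536) x1=(0.0163, -0.7274) x2=(1.0651, -1.8899) x3=(-1.0789, 1.4541) x4=(-1.8538, -0.2026)
step 8: x0=(-0.8336, -0.7776) x1=(0.1038, -0.7189) x2=(1.0914, -1.8730) x3=(-1.0769, 1.4365) x4=(-1.8587, -0.1841)
step 9: x0=(-0.8700, -0.8031) x1=(0.1940, -0.7111) x2=(1.1170, -1.8554) x3=(-1.0748, 1.4201) x4=(-1.8645, -0.1655)
step 10: x0=(-0.9066, -0.8300) x1=(0.2865, -0.7041) x2=(1.1419, -1.8370) x3=(-1.0725, 1.4050) x4=(-1.8714, -0.1468)
step 11: x0=(-0.9431, -0.8584) x1=(0.3810, -0.6979) x2=(1.1659, -1.8179) x3=(-1.0700, 1.3910) x4=(-1.8792, -0.1280)
step 12: x0=(-0.9792, -0.8882) x1=(0.4773, -0.6925) x2=(1.1892, -1.7980) x3=(-1.0673, 1.3783) x4=(-1.8879, -0.1090)
step 13: x0=(-1.0148, -0.9195) x1=(0.5752, -0.6881) x2=(1.2116, -1.7771) x3=(-1.0643, 1.3668) x4=(-1.8974, -0.0898)
step 14: x0=(-1.0499, -0.9523) x1=(0.6746, -0.6847) x2=(1.2333, -1.7554) x3=(-1.0612, 1.3564) x4=(-1.9078, -0.0705)
step 15: x0=(-1.0844, -0.9866) x1=(0.7753, -0.6823) x2=(1.2542, -1.7327) x3=(-1.0577, 1.3472) x4=(-1.9190, -0.0509)
step 16: x0=(-1.1184, -1.0223) x1=(0.8774, -0.6812) x2=(1.2744, -1.7088) x3=(-1.0539, 1.3392) x4=(-1.9310, -0.0312)
step 17: x0=(-1.1518, -1.0593) x1=(0.9806, -0.6815) x2=(1.2938, -1.6837) x3=(-1.0498, 1.3323) x4=(-1.9437, -0.0114)
step 18: x0=(-1.1847, -1.0978) x1=(1.0849, -0.6832) x2=(1.3124, -1.6574) x3=(-1.0453, 1.3266) x4=(-1.9570, 0.0086)
step 19: x0=(-1.2170, -1.1375) x1=(1.1901, -0.6865) x2=(1.3305, -1.6295) x3=(-1.0404, 1.3219) x4=(-1.9710, 0.0288)
step 20: x0=(-1.2489, -1.1785) x1=(1.2961, -0.6917) x2=(1.3479, -1.6001) x3=(-1.0351, 1.3183) x4=(-1.9855, 0.0490)
step 21: x0=(-1.2803, -1.2207) x1=(1.4027, -0.6988) x2=(1.3650, -1.5689) x3=(-1.0293, 1.3157) x4=(-2.0007, 0.0693)
step 22: x0=(-1.3114, -1.2640) x1=(1.5097, -0.7082) x2=(1.3818, -1.5358) x3=(-1.0230, 1.3141) x4=(-2.0163, 0.0898)
step 23: x0=(-1.3420, -1.3084) x1=(1.6167, -0.7198) x2=(1.3985, -1.5006) x3=(-1.0162, 1.3136) x4=(-2.0325, 0.1103)
step 24: x0=(-1.3723, -1.3537) x1=(1.7236, -0.7339) x2=(1.4155, -1.4634) x3=(-1.0089, 1.3140) x4=(-2.0492, 0.1308)
step 25: x0=(-1.4023, -1.4001) x1=(1.8297, -0.7503) x2=(1.4330, -1.4242) x3=(-1.0010, 1.3153) x4=(-2.0663, 0.1513)
step 26: x0=(-1.4320, -1.4473) x1=(1.9350, -0.7690) x2=(1.4512, -1.3829) x3=(-0.9926, 1.3175) x4=(-2.0839, 0.1719)
step 27: x0=(-1.4614, -1.4954) x1=(2.0389, -0.7899) x2=(1.4705, -1.3398) x3=(-0.9835, 1.3205) x4=(-2.1020, 0.1925)
step 28: x0=(-1.4906, -1.5443) x1=(2.1414, -0.8125) x2=(1.4911, -1.2951) x3=(-0.9738, 1.3244) x4=(-2.1204, 0.2130)
step 29: x0=(-1.5196, -1.5939) x1=(2.2421, -0.8366) x2=(1.5130, -1.2491) x3=(-0.9635, 1.3291) x4=(-2.1393, 0.2336)
step 30: x0=(-1.5483, -1.6443) x1=(2.3412, -0.8619) x2=(1.5362, -1.2021) x3=(-0.9525, 1.3345) x4=(-2.1585, 0.2541)
step 31: x0=(-1.5769, -1.6952) x1=(2.4387, -0.8881) x2=(1.5608, -1.1543) x3=(-0.9409, 1.3406) x4=(-2.1782, 0.2746)
step 32: x0=(-1.6053, -1.7468) x1=(2.5346, -0.9148) x2=(1.5866, -1.1059) x3=(-0.9287, 1.3475) x4=(-2.1982, 0.2951)
step 33: x0=(-1.6336, -1.7990) x1=(2.6290, -0.9420) x2=(1.6135, -1.0572) x3=(-0.9157, 1.3549) x4=(-2.2186, 0.3155)
step 34: x0=(-1.6617, -1.8517) x1=(2.7222, -0.9693) x2=(1.6414, -1.0083) x3=(-0.9021, 1.3630) x4=(-2.2393, 0.3359)

(2.7222, -0.9693)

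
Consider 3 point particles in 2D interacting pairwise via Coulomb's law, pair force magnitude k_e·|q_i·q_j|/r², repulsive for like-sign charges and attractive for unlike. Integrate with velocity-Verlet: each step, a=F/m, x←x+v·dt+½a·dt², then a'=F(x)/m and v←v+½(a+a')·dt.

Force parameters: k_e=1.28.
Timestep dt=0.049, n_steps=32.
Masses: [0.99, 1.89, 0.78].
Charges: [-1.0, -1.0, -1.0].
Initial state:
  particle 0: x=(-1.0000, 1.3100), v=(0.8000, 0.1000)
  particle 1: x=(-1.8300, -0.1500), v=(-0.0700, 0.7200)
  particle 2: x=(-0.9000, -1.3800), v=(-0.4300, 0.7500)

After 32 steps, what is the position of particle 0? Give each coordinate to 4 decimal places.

step 0: x0=(-1.0000, 1.3100) x1=(-1.8300, -0.1500) x2=(-0.9000, -1.3800)
step 1: x0=(-0.9605, 1.3156) x1=(-1.8338, -0.1147) x2=(-0.9206, -1.3442)
step 2: x0=(-0.9205, 1.3226) x1=(-1.8383, -0.0793) x2=(-0.9401, -1.3103)
step 3: x0=(-0.8799, 1.3309) x1=(-1.8435, -0.0439) x2=(-0.9587, -1.2783)
step 4: x0=(-0.8386, 1.3406) x1=(-1.8495, -0.0083) x2=(-0.9762, -1.2483)
step 5: x0=(-0.7966, 1.3517) x1=(-1.8562, 0.0273) x2=(-0.9929, -1.2203)
step 6: x0=(-0.7539, 1.3640) x1=(-1.8636, 0.0631) x2=(-1.0086, -1.1942)
step 7: x0=(-0.7105, 1.3776) x1=(-1.8719, 0.0991) x2=(-1.0233, -1.1702)
step 8: x0=(-0.6663, 1.3925) x1=(-1.8809, 0.1352) x2=(-1.0373, -1.1482)
step 9: x0=(-0.6214, 1.4085) x1=(-1.8906, 0.1716) x2=(-1.0504, -1.1282)
step 10: x0=(-0.5757, 1.4258) x1=(-1.9011, 0.2081) x2=(-1.0627, -1.1101)
step 11: x0=(-0.5291, 1.4441) x1=(-1.9123, 0.2449) x2=(-1.0742, -1.0940)
step 12: x0=(-0.4818, 1.4634) x1=(-1.9242, 0.2819) x2=(-1.0851, -1.0798)
step 13: x0=(-0.4337, 1.4838) x1=(-1.9368, 0.3191) x2=(-1.0952, -1.0674)
step 14: x0=(-0.3848, 1.5052) x1=(-1.9500, 0.3566) x2=(-1.1047, -1.0569)
step 15: x0=(-0.3351, 1.5274) x1=(-1.9640, 0.3944) x2=(-1.1137, -1.0482)
step 16: x0=(-0.2847, 1.5505) x1=(-1.9786, 0.4324) x2=(-1.1220, -1.0412)
step 17: x0=(-0.2334, 1.5744) x1=(-1.9937, 0.4707) x2=(-1.1299, -1.0359)
step 18: x0=(-0.1815, 1.5991) x1=(-2.0095, 0.5092) x2=(-1.1373, -1.0322)
step 19: x0=(-0.1288, 1.6245) x1=(-2.0258, 0.5481) x2=(-1.1442, -1.0300)
step 20: x0=(-0.0754, 1.6506) x1=(-2.0427, 0.5871) x2=(-1.1507, -1.0294)
step 21: x0=(-0.0213, 1.6774) x1=(-2.0601, 0.6265) x2=(-1.1568, -1.0302)
step 22: x0=(0.0334, 1.7047) x1=(-2.0780, 0.6661) x2=(-1.1626, -1.0325)
step 23: x0=(0.0888, 1.7326) x1=(-2.0963, 0.7060) x2=(-1.1680, -1.0360)
step 24: x0=(0.1448, 1.7611) x1=(-2.1151, 0.7461) x2=(-1.1732, -1.0409)
step 25: x0=(0.2014, 1.7900) x1=(-2.1343, 0.7864) x2=(-1.1781, -1.0469)
step 26: x0=(0.2586, 1.8194) x1=(-2.1540, 0.8270) x2=(-1.1827, -1.0542)
step 27: x0=(0.3163, 1.8492) x1=(-2.1740, 0.8679) x2=(-1.1871, -1.0625)
step 28: x0=(0.3746, 1.8795) x1=(-2.1944, 0.9089) x2=(-1.1912, -1.0719)
step 29: x0=(0.4334, 1.9102) x1=(-2.2151, 0.9502) x2=(-1.1952, -1.0824)
step 30: x0=(0.4926, 1.9412) x1=(-2.2362, 0.9917) x2=(-1.1990, -1.0938)
step 31: x0=(0.5524, 1.9726) x1=(-2.2576, 1.0334) x2=(-1.2027, -1.1062)
step 32: x0=(0.6126, 2.0043) x1=(-2.2793, 1.0752) x2=(-1.2062, -1.1195)

(0.6126, 2.0043)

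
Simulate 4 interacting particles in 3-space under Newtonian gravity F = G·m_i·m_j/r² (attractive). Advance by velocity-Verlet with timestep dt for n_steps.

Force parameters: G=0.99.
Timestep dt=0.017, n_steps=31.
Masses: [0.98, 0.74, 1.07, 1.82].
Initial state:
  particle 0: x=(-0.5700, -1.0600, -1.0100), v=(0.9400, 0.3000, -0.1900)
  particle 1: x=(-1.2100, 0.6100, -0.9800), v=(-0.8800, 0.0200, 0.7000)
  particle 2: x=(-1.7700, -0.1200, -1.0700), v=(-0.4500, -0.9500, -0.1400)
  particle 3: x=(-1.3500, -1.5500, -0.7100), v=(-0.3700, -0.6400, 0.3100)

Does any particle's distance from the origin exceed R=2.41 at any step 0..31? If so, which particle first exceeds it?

no

step 0: x0=(-0.5700, -1.0600, -1.0100) x1=(-1.2100, 0.6100, -0.9800) x2=(-1.7700, -0.1200, -1.0700) x3=(-1.3500, -1.5500, -0.7100)
step 1: x0=(-0.5543, -1.0550, -1.0131) x1=(-1.2251, 0.6101, -0.9681) x2=(-1.7775, -0.1362, -1.0723) x3=(-1.3562, -1.5607, -0.7048)
step 2: x0=(-0.5392, -1.0501, -1.0161) x1=(-1.2403, 0.6097, -0.9563) x2=(-1.7847, -0.1525, -1.0746) x3=(-1.3622, -1.5711, -0.6997)
step 3: x0=(-0.5246, -1.0453, -1.0190) x1=(-1.2557, 0.6089, -0.9444) x2=(-1.7916, -0.1688, -1.0768) x3=(-1.3680, -1.5812, -0.6948)
step 4: x0=(-0.5104, -1.0406, -1.0217) x1=(-1.2713, 0.6076, -0.9326) x2=(-1.7982, -0.1853, -1.0788) x3=(-1.3736, -1.5911, -0.6899)
step 5: x0=(-0.4968, -1.0360, -1.0242) x1=(-1.2870, 0.6059, -0.9209) x2=(-1.8045, -0.2018, -1.0808) x3=(-1.3791, -1.6006, -0.6852)
step 6: x0=(-0.4837, -1.0315, -1.0266) x1=(-1.3028, 0.6037, -0.9092) x2=(-1.8106, -0.2184, -1.0827) x3=(-1.3844, -1.6098, -0.6806)
step 7: x0=(-0.4710, -1.0271, -1.0289) x1=(-1.3188, 0.6011, -0.8975) x2=(-1.8163, -0.2351, -1.0845) x3=(-1.3896, -1.6188, -0.6760)
step 8: x0=(-0.4588, -1.0228, -1.0311) x1=(-1.3349, 0.5980, -0.8859) x2=(-1.8218, -0.2519, -1.0861) x3=(-1.3947, -1.6275, -0.6716)
step 9: x0=(-0.4471, -1.0186, -1.0332) x1=(-1.3512, 0.5945, -0.8744) x2=(-1.8271, -0.2688, -1.0877) x3=(-1.3996, -1.6359, -0.6673)
step 10: x0=(-0.4357, -1.0145, -1.0351) x1=(-1.3675, 0.5905, -0.8629) x2=(-1.8320, -0.2858, -1.0891) x3=(-1.4044, -1.6440, -0.6631)
step 11: x0=(-0.4248, -1.0104, -1.0370) x1=(-1.3839, 0.5862, -0.8515) x2=(-1.8367, -0.3029, -1.0904) x3=(-1.4092, -1.6519, -0.6590)
step 12: x0=(-0.4143, -1.0064, -1.0387) x1=(-1.4004, 0.5814, -0.8402) x2=(-1.8412, -0.3200, -1.0916) x3=(-1.4137, -1.6595, -0.6550)
step 13: x0=(-0.4042, -1.0024, -1.0403) x1=(-1.4170, 0.5761, -0.8289) x2=(-1.8454, -0.3373, -1.0927) x3=(-1.4182, -1.6669, -0.6511)
step 14: x0=(-0.3945, -0.9986, -1.0419) x1=(-1.4337, 0.5705, -0.8177) x2=(-1.8493, -0.3546, -1.0937) x3=(-1.4226, -1.6740, -0.6473)
step 15: x0=(-0.3852, -0.9948, -1.0433) x1=(-1.4504, 0.5645, -0.8066) x2=(-1.8530, -0.3721, -1.0945) x3=(-1.4269, -1.6808, -0.6436)
step 16: x0=(-0.3763, -0.9910, -1.0446) x1=(-1.4672, 0.5580, -0.7955) x2=(-1.8564, -0.3896, -1.0952) x3=(-1.4312, -1.6874, -0.6400)
step 17: x0=(-0.3677, -0.9873, -1.0459) x1=(-1.4841, 0.5512, -0.7845) x2=(-1.8596, -0.4073, -1.0957) x3=(-1.4353, -1.6937, -0.6365)
step 18: x0=(-0.3595, -0.9837, -1.0470) x1=(-1.5010, 0.5439, -0.7736) x2=(-1.8626, -0.4250, -1.0962) x3=(-1.4394, -1.6997, -0.6331)
step 19: x0=(-0.3517, -0.9802, -1.0481) x1=(-1.5179, 0.5363, -0.7628) x2=(-1.8653, -0.4429, -1.0964) x3=(-1.4433, -1.7055, -0.6298)
step 20: x0=(-0.3443, -0.9767, -1.0490) x1=(-1.5349, 0.5283, -0.7521) x2=(-1.8678, -0.4609, -1.0966) x3=(-1.4473, -1.7110, -0.6266)
step 21: x0=(-0.3372, -0.9732, -1.0499) x1=(-1.5519, 0.5198, -0.7415) x2=(-1.8700, -0.4789, -1.0966) x3=(-1.4511, -1.7163, -0.6235)
step 22: x0=(-0.3305, -0.9699, -1.0507) x1=(-1.5689, 0.5110, -0.7309) x2=(-1.8721, -0.4972, -1.0964) x3=(-1.4549, -1.7213, -0.6205)
step 23: x0=(-0.3241, -0.9666, -1.0514) x1=(-1.5859, 0.5018, -0.7204) x2=(-1.8738, -0.5155, -1.0961) x3=(-1.4586, -1.7261, -0.6176)
step 24: x0=(-0.3181, -0.9633, -1.0520) x1=(-1.6029, 0.4923, -0.7101) x2=(-1.8754, -0.5339, -1.0956) x3=(-1.4623, -1.7306, -0.6148)
step 25: x0=(-0.3124, -0.9601, -1.0526) x1=(-1.6200, 0.4823, -0.6998) x2=(-1.8767, -0.5525, -1.0950) x3=(-1.4659, -1.7348, -0.6121)
step 26: x0=(-0.3071, -0.9570, -1.0531) x1=(-1.6370, 0.4720, -0.6896) x2=(-1.8778, -0.5712, -1.0942) x3=(-1.4695, -1.7388, -0.6095)
step 27: x0=(-0.3021, -0.9539, -1.0534) x1=(-1.6540, 0.4613, -0.6795) x2=(-1.8787, -0.5901, -1.0932) x3=(-1.4730, -1.7425, -0.6070)
step 28: x0=(-0.2974, -0.9509, -1.0537) x1=(-1.6711, 0.4502, -0.6694) x2=(-1.8793, -0.6091, -1.0921) x3=(-1.4765, -1.7460, -0.6046)
step 29: x0=(-0.2931, -0.9480, -1.0540) x1=(-1.6881, 0.4388, -0.6595) x2=(-1.8797, -0.6282, -1.0908) x3=(-1.4799, -1.7492, -0.6023)
step 30: x0=(-0.2891, -0.9451, -1.0541) x1=(-1.7051, 0.4270, -0.6497) x2=(-1.8799, -0.6475, -1.0893) x3=(-1.4833, -1.7521, -0.6001)
step 31: x0=(-0.2855, -0.9423, -1.0542) x1=(-1.7220, 0.4149, -0.6400) x2=(-1.8798, -0.6670, -1.0876) x3=(-1.4867, -1.7547, -0.5980)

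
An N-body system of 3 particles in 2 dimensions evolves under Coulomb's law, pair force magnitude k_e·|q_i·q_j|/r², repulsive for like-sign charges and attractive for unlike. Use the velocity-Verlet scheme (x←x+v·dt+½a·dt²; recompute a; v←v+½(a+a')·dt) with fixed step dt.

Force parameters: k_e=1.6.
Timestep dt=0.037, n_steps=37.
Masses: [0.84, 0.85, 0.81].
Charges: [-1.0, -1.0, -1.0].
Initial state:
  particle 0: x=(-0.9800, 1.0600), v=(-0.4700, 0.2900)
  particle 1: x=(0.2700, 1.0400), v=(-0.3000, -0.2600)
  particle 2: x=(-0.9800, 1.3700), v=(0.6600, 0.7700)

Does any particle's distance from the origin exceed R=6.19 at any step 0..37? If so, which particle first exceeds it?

no

step 0: x0=(-0.9800, 1.0600) x1=(0.2700, 1.0400) x2=(-0.9800, 1.3700)
step 1: x0=(-0.9982, 1.0572) x1=(0.2605, 1.0302) x2=(-0.9564, 1.4128)
step 2: x0=(-1.0205, 1.0342) x1=(0.2541, 1.0198) x2=(-0.9318, 1.4770)
step 3: x0=(-1.0468, 0.9987) x1=(0.2508, 1.0089) x2=(-0.9063, 1.5548)
step 4: x0=(-1.0767, 0.9555) x1=(0.2504, 0.9973) x2=(-0.8802, 1.6413)
step 5: x0=(-1.1094, 0.9073) x1=(0.2528, 0.9850) x2=(-0.8541, 1.7337)
step 6: x0=(-1.1446, 0.8557) x1=(0.2578, 0.9720) x2=(-0.8281, 1.8304)
step 7: x0=(-1.1818, 0.8016) x1=(0.2652, 0.9582) x2=(-0.8024, 1.9304)
step 8: x0=(-1.2209, 0.7457) x1=(0.2746, 0.9438) x2=(-0.7771, 2.0331)
step 9: x0=(-1.2616, 0.6883) x1=(0.2860, 0.9287) x2=(-0.7522, 2.1380)
step 10: x0=(-1.3036, 0.6297) x1=(0.2991, 0.9129) x2=(-0.7275, 2.2448)
step 11: x0=(-1.3470, 0.5701) x1=(0.3137, 0.8967) x2=(-0.7031, 2.3533)
step 12: x0=(-1.3914, 0.5096) x1=(0.3296, 0.8799) x2=(-0.6790, 2.4631)
step 13: x0=(-1.4369, 0.4483) x1=(0.3467, 0.8627) x2=(-0.6551, 2.5742)
step 14: x0=(-1.4834, 0.3865) x1=(0.3650, 0.8451) x2=(-0.6313, 2.6864)
step 15: x0=(-1.5307, 0.3240) x1=(0.3842, 0.8271) x2=(-0.6077, 2.7995)
step 16: x0=(-1.5787, 0.2610) x1=(0.4042, 0.8088) x2=(-0.5841, 2.9135)
step 17: x0=(-1.6275, 0.1976) x1=(0.4251, 0.7903) x2=(-0.5607, 3.0283)
step 18: x0=(-1.6769, 0.1337) x1=(0.4466, 0.7716) x2=(-0.5374, 3.1437)
step 19: x0=(-1.7269, 0.0694) x1=(0.4689, 0.7526) x2=(-0.5141, 3.2598)
step 20: x0=(-1.7775, 0.0048) x1=(0.4917, 0.7334) x2=(-0.4909, 3.3764)
step 21: x0=(-1.8286, -0.0601) x1=(0.5151, 0.7141) x2=(-0.4677, 3.4936)
step 22: x0=(-1.8801, -0.1254) x1=(0.5389, 0.6946) x2=(-0.4445, 3.6112)
step 23: x0=(-1.9321, -0.1909) x1=(0.5632, 0.6750) x2=(-0.4214, 3.7292)
step 24: x0=(-1.9845, -0.2567) x1=(0.5880, 0.6553) x2=(-0.3983, 3.8477)
step 25: x0=(-2.0372, -0.3227) x1=(0.6131, 0.6355) x2=(-0.3752, 3.9665)
step 26: x0=(-2.0904, -0.3890) x1=(0.6386, 0.6156) x2=(-0.3522, 4.0856)
step 27: x0=(-2.1438, -0.4554) x1=(0.6645, 0.5955) x2=(-0.3291, 4.2051)
step 28: x0=(-2.1976, -0.5221) x1=(0.6907, 0.5755) x2=(-0.3061, 4.3248)
step 29: x0=(-2.2516, -0.5889) x1=(0.7171, 0.5553) x2=(-0.2831, 4.4448)
step 30: x0=(-2.3059, -0.6560) x1=(0.7439, 0.5351) x2=(-0.2601, 4.5650)
step 31: x0=(-2.3605, -0.7232) x1=(0.7709, 0.5148) x2=(-0.2371, 4.6855)
step 32: x0=(-2.4153, -0.7905) x1=(0.7981, 0.4945) x2=(-0.2141, 4.8062)
step 33: x0=(-2.4704, -0.8580) x1=(0.8256, 0.4741) x2=(-0.1911, 4.9271)
step 34: x0=(-2.5257, -0.9257) x1=(0.8533, 0.4537) x2=(-0.1681, 5.0482)
step 35: x0=(-2.5811, -0.9934) x1=(0.8812, 0.4333) x2=(-0.1451, 5.1695)
step 36: x0=(-2.6368, -1.0613) x1=(0.9093, 0.4128) x2=(-0.1221, 5.2909)
step 37: x0=(-2.6926, -1.1293) x1=(0.9375, 0.3922) x2=(-0.0991, 5.4125)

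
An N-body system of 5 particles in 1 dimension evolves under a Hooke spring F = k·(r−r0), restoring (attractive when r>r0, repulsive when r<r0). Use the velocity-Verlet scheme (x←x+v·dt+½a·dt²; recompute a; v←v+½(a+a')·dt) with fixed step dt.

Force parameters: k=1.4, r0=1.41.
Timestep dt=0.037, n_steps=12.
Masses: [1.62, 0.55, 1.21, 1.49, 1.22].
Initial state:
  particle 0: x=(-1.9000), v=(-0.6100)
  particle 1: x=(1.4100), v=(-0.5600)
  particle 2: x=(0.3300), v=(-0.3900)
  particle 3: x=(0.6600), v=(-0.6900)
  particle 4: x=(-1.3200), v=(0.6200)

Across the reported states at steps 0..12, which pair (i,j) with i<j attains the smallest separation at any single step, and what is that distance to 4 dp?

step 0: x0=(-1.9000) x1=(1.4100) x2=(0.3300) x3=(0.6600) x4=(-1.3200)
step 1: x0=(-1.9208) x1=(1.3854) x2=(0.3136) x3=(0.6336) x4=(-1.2947)
step 2: x0=(-1.9379) x1=(1.3532) x2=(0.2933) x3=(0.6057) x4=(-1.2651)
step 3: x0=(-1.9514) x1=(1.3138) x2=(0.2692) x3=(0.5762) x4=(-1.2315)
step 4: x0=(-1.9612) x1=(1.2676) x2=(0.2414) x3=(0.5454) x4=(-1.1942)
step 5: x0=(-1.9673) x1=(1.2151) x2=(0.2099) x3=(0.5133) x4=(-1.1537)
step 6: x0=(-1.9699) x1=(1.1570) x2=(0.1748) x3=(0.4799) x4=(-1.1105)
step 7: x0=(-1.9691) x1=(1.0940) x2=(0.1364) x3=(0.4455) x4=(-1.0649)
step 8: x0=(-1.9648) x1=(1.0268) x2=(0.0947) x3=(0.4101) x4=(-1.0175)
step 9: x0=(-1.9574) x1=(0.9563) x2=(0.0500) x3=(0.3738) x4=(-0.9689)
step 10: x0=(-1.9468) x1=(0.8834) x2=(0.0025) x3=(0.3368) x4=(-0.9195)
step 11: x0=(-1.9334) x1=(0.8091) x2=(-0.0477) x3=(0.2991) x4=(-0.8699)
step 12: x0=(-1.9172) x1=(0.7343) x2=(-0.1003) x3=(0.2609) x4=(-0.8206)

pair (2,3), distance 0.3034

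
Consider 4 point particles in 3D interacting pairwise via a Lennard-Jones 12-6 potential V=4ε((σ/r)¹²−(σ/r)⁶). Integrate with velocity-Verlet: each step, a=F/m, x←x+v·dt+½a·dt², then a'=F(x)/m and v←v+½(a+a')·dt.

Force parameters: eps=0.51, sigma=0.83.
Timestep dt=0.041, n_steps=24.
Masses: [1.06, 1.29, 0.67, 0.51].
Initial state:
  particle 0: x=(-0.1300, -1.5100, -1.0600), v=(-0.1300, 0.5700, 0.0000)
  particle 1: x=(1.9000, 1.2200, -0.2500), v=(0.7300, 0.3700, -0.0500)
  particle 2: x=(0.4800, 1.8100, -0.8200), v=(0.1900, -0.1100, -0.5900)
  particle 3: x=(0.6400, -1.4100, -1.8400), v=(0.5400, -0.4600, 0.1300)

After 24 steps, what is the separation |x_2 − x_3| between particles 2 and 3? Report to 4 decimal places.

step 0: x0=(-0.1300, -1.5100, -1.0600) x1=(1.9000, 1.2200, -0.2500) x2=(0.4800, 1.8100, -0.8200) x3=(0.6400, -1.4100, -1.8400)
step 1: x0=(-0.1346, -1.4865, -1.0607) x1=(1.9299, 1.2352, -0.2521) x2=(0.4879, 1.8054, -0.8441) x3=(0.6606, -1.4291, -1.8332)
step 2: x0=(-0.1378, -1.4630, -1.0628) x1=(1.9596, 1.2504, -0.2542) x2=(0.4961, 1.8008, -0.8682) x3=(0.6783, -1.4483, -1.8234)
step 3: x0=(-0.1396, -1.4394, -1.0663) x1=(1.9892, 1.2657, -0.2564) x2=(0.5045, 1.7960, -0.8921) x3=(0.6931, -1.4676, -1.8110)
step 4: x0=(-0.1399, -1.4158, -1.0710) x1=(2.0187, 1.2811, -0.2586) x2=(0.5131, 1.7912, -0.9160) x3=(0.7048, -1.4868, -1.7958)
step 5: x0=(-0.1387, -1.3924, -1.0770) x1=(2.0481, 1.2964, -0.2609) x2=(0.5219, 1.7863, -0.9397) x3=(0.7135, -1.5058, -1.7780)
step 6: x0=(-0.1360, -1.3692, -1.0843) x1=(2.0774, 1.3118, -0.2632) x2=(0.5308, 1.7813, -0.9634) x3=(0.7189, -1.5243, -1.7576)
step 7: x0=(-0.1317, -1.3462, -1.0928) x1=(2.1067, 1.3272, -0.2656) x2=(0.5400, 1.7763, -0.9871) x3=(0.7211, -1.5422, -1.7345)
step 8: x0=(-0.1257, -1.3237, -1.1026) x1=(2.1358, 1.3426, -0.2679) x2=(0.5492, 1.7712, -1.0106) x3=(0.7197, -1.5593, -1.7088)
step 9: x0=(-0.1180, -1.3016, -1.1136) x1=(2.1649, 1.3581, -0.2704) x2=(0.5587, 1.7661, -1.0341) x3=(0.7147, -1.5753, -1.6805)
step 10: x0=(-0.1083, -1.2802, -1.1259) x1=(2.1939, 1.3736, -0.2728) x2=(0.5682, 1.7610, -1.0575) x3=(0.7057, -1.5901, -1.6495)
step 11: x0=(-0.0969, -1.2594, -1.1395) x1=(2.2228, 1.3890, -0.2753) x2=(0.5779, 1.7558, -1.0809) x3=(0.6930, -1.6034, -1.6161)
step 12: x0=(-0.0838, -1.2394, -1.1539) x1=(2.2517, 1.4045, -0.2778) x2=(0.5876, 1.7506, -1.1042) x3=(0.6769, -1.6153, -1.5806)
step 13: x0=(-0.0699, -1.2197, -1.1689) x1=(2.2806, 1.4200, -0.2804) x2=(0.5975, 1.7453, -1.1275) x3=(0.6592, -1.6264, -1.5443)
step 14: x0=(-0.0571, -1.1994, -1.1832) x1=(2.3093, 1.4356, -0.2829) x2=(0.6075, 1.7401, -1.1507) x3=(0.6436, -1.6386, -1.5090)
step 15: x0=(-0.0480, -1.1768, -1.1959) x1=(2.3381, 1.4511, -0.2855) x2=(0.6175, 1.7348, -1.1739) x3=(0.6358, -1.6557, -1.4773)
step 16: x0=(-0.0437, -1.1509, -1.2066) x1=(2.3668, 1.4666, -0.2881) x2=(0.6277, 1.7295, -1.1970) x3=(0.6379, -1.6798, -1.4497)
step 17: x0=(-0.0420, -1.1229, -1.2163) x1=(2.3954, 1.4821, -0.2907) x2=(0.6379, 1.7242, -1.2201) x3=(0.6456, -1.7082, -1.4242)
step 18: x0=(-0.0407, -1.0946, -1.2260) x1=(2.4241, 1.4977, -0.2934) x2=(0.6481, 1.7188, -1.2432) x3=(0.6539, -1.7370, -1.3988)
step 19: x0=(-0.0383, -1.0673, -1.2359) x1=(2.4527, 1.5132, -0.2961) x2=(0.6585, 1.7135, -1.2662) x3=(0.6600, -1.7639, -1.3728)
step 20: x0=(-0.0343, -1.0415, -1.2461) x1=(2.4812, 1.5287, -0.2987) x2=(0.6689, 1.7081, -1.2892) x3=(0.6630, -1.7876, -1.3462)
step 21: x0=(-0.0288, -1.0174, -1.2565) x1=(2.5098, 1.5443, -0.3014) x2=(0.6793, 1.7027, -1.3122) x3=(0.6626, -1.8078, -1.3192)
step 22: x0=(-0.0218, -0.9950, -1.2671) x1=(2.5383, 1.5598, -0.3042) x2=(0.6898, 1.6973, -1.3351) x3=(0.6592, -1.8244, -1.2919)
step 23: x0=(-0.0134, -0.9743, -1.2777) x1=(2.5667, 1.5754, -0.3069) x2=(0.7003, 1.6919, -1.3580) x3=(0.6528, -1.8375, -1.2645)
step 24: x0=(-0.0037, -0.9553, -1.2883) x1=(2.5952, 1.5909, -0.3096) x2=(0.7109, 1.6865, -1.3809) x3=(0.6437, -1.8470, -1.2371)

3.5371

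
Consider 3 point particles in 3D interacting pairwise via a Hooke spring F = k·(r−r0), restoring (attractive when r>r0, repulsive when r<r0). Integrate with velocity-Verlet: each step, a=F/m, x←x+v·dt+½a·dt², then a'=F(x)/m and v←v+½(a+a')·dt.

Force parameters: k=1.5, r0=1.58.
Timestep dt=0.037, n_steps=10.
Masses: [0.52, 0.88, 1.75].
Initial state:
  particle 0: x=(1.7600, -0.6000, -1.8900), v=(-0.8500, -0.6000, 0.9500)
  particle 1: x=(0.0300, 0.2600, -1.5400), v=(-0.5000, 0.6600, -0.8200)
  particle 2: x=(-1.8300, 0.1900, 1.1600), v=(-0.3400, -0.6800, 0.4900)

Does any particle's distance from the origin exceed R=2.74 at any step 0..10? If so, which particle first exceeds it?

no

step 0: x0=(1.7600, -0.6000, -1.8900) x1=(0.0300, 0.2600, -1.5400) x2=(-1.8300, 0.1900, 1.1600)
step 1: x0=(1.7231, -0.6208, -1.8507) x1=(0.0108, 0.2842, -1.5688) x2=(-1.8406, 0.1646, 1.1761)
step 2: x0=(1.6756, -0.6389, -1.8032) x1=(-0.0100, 0.3078, -1.5944) x2=(-1.8473, 0.1386, 1.1882)
step 3: x0=(1.6176, -0.6542, -1.7477) x1=(-0.0322, 0.3308, -1.6166) x2=(-1.8501, 0.1121, 1.1962)
step 4: x0=(1.5494, -0.6669, -1.6845) x1=(-0.0560, 0.3531, -1.6354) x2=(-1.8491, 0.0851, 1.2002)
step 5: x0=(1.4714, -0.6769, -1.6138) x1=(-0.0814, 0.3747, -1.6507) x2=(-1.8444, 0.0578, 1.2002)
step 6: x0=(1.3840, -0.6844, -1.5360) x1=(-0.1084, 0.3955, -1.6625) x2=(-1.8361, 0.0301, 1.1963)
step 7: x0=(1.2878, -0.6895, -1.4515) x1=(-0.1370, 0.4155, -1.6707) x2=(-1.8243, 0.0021, 1.1887)
step 8: x0=(1.1832, -0.6924, -1.3607) x1=(-0.1673, 0.4347, -1.6753) x2=(-1.8092, -0.0262, 1.1773)
step 9: x0=(1.0709, -0.6931, -1.2639) x1=(-0.1992, 0.4530, -1.6764) x2=(-1.7910, -0.0546, 1.1624)
step 10: x0=(0.9515, -0.6920, -1.1618) x1=(-0.2327, 0.4703, -1.6739) x2=(-1.7699, -0.0832, 1.1441)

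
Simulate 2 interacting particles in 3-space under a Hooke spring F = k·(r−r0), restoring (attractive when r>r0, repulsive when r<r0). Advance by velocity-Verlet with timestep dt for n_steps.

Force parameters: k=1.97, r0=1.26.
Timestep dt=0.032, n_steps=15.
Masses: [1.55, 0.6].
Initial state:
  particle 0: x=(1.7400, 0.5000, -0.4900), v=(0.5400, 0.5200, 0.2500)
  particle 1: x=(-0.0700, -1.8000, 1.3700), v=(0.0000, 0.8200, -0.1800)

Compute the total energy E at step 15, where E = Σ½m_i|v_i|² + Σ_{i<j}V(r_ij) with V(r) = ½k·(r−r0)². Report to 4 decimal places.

step 0: x0=(1.7400, 0.5000, -0.4900) x1=(-0.0700, -1.8000, 1.3700)
step 1: x0=(1.7565, 0.5157, -0.4812) x1=(-0.0681, -1.7713, 1.3622)
step 2: x0=(1.7716, 0.5295, -0.4709) x1=(-0.0622, -1.7377, 1.3506)
step 3: x0=(1.7851, 0.5414, -0.4591) x1=(-0.0525, -1.6993, 1.3350)
step 4: x0=(1.7971, 0.5515, -0.4459) x1=(-0.0388, -1.6561, 1.3156)
step 5: x0=(1.8076, 0.5598, -0.4312) x1=(-0.0213, -1.6083, 1.2925)
step 6: x0=(1.8166, 0.5663, -0.4151) x1=(-0.0000, -1.5560, 1.2659)
step 7: x0=(1.8242, 0.5712, -0.3976) x1=(0.0250, -1.4993, 1.2357)
step 8: x0=(1.8303, 0.5744, -0.3789) x1=(0.0538, -1.4383, 1.2023)
step 9: x0=(1.8351, 0.5760, -0.3590) x1=(0.0860, -1.3734, 1.1656)
step 10: x0=(1.8386, 0.5762, -0.3378) x1=(0.1218, -1.3046, 1.1260)
step 11: x0=(1.8408, 0.5750, -0.3156) x1=(0.1608, -1.2322, 1.0836)
step 12: x0=(1.8417, 0.5724, -0.2924) x1=(0.2029, -1.1564, 1.0385)
step 13: x0=(1.8415, 0.5687, -0.2683) x1=(0.2480, -1.0775, 0.9910)
step 14: x0=(1.8403, 0.5638, -0.2433) x1=(0.2959, -0.9958, 0.9414)
step 15: x0=(1.8380, 0.5580, -0.2175) x1=(0.3464, -0.9114, 0.8898)
step 0 velocities: v0=(0.5400, 0.5200, 0.2500) v1=(0.0000, 0.8200, -0.1800)
step 0: KE=0.6954, PE=4.8013, E=5.4967
step 15 velocities: v0=(-0.0846, -0.1971, 0.8154) v1=(1.6136, 2.6725, -1.6405)
step 15: KE=4.2821, PE=1.2105, E=5.4926

5.4926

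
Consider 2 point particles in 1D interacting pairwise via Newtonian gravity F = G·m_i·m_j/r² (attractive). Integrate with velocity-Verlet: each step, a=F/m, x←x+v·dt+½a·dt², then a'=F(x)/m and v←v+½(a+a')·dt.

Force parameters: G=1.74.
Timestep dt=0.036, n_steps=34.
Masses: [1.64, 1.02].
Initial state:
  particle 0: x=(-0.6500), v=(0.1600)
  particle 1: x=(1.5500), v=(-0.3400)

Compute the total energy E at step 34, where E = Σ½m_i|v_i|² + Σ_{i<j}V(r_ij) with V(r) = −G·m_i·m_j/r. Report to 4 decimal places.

step 0: x0=(-0.6500) x1=(1.5500)
step 1: x0=(-0.6440) x1=(1.5374)
step 2: x0=(-0.6375) x1=(1.5240)
step 3: x0=(-0.6305) x1=(1.5098)
step 4: x0=(-0.6231) x1=(1.4948)
step 5: x0=(-0.6151) x1=(1.4790)
step 6: x0=(-0.6066) x1=(1.4623)
step 7: x0=(-0.5975) x1=(1.4448)
step 8: x0=(-0.5879) x1=(1.4264)
step 9: x0=(-0.5778) x1=(1.4070)
step 10: x0=(-0.5670) x1=(1.3868)
step 11: x0=(-0.5556) x1=(1.3655)
step 12: x0=(-0.5437) x1=(1.3433)
step 13: x0=(-0.5310) x1=(1.3200)
step 14: x0=(-0.5177) x1=(1.2957)
step 15: x0=(-0.5038) x1=(1.2702)
step 16: x0=(-0.4890) x1=(1.2435)
step 17: x0=(-0.4735) x1=(1.2156)
step 18: x0=(-0.4572) x1=(1.1864)
step 19: x0=(-0.4401) x1=(1.1559)
step 20: x0=(-0.4220) x1=(1.1239)
step 21: x0=(-0.4030) x1=(1.0903)
step 22: x0=(-0.3830) x1=(1.0551)
step 23: x0=(-0.3618) x1=(1.0181)
step 24: x0=(-0.3394) x1=(0.9792)
step 25: x0=(-0.3158) x1=(0.9381)
step 26: x0=(-0.2906) x1=(0.8947)
step 27: x0=(-0.2638) x1=(0.8486)
step 28: x0=(-0.2352) x1=(0.7996)
step 29: x0=(-0.2044) x1=(0.7471)
step 30: x0=(-0.1710) x1=(0.6905)
step 31: x0=(-0.1346) x1=(0.6290)
step 32: x0=(-0.0942) x1=(0.5611)
step 33: x0=(-0.0485) x1=(0.4845)
step 34: x0=(0.0054) x1=(0.3950)
step 0 velocities: v0=(0.1600) v1=(-0.3400)
step 0: KE=0.0799, PE=-1.3230, E=-1.2431
step 34 velocities: v0=(1.7058) v1=(-2.8254)
step 34: KE=6.4573, PE=-7.4700, E=-1.0127

-1.0127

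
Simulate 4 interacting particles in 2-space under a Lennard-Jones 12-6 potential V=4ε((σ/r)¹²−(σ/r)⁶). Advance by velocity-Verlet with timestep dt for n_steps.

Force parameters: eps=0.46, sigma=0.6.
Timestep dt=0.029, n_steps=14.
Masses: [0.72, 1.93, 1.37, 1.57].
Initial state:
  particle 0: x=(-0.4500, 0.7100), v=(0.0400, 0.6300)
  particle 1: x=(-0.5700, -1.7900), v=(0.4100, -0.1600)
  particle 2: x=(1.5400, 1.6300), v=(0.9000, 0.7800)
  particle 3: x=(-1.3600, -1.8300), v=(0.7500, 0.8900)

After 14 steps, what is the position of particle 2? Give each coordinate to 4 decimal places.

(1.9053, 1.9466)

step 0: x0=(-0.4500, 0.7100) x1=(-0.5700, -1.7900) x2=(1.5400, 1.6300) x3=(-1.3600, -1.8300)
step 1: x0=(-0.4488, 0.7283) x1=(-0.5585, -1.7947) x2=(1.5661, 1.6526) x3=(-1.3378, -1.8042)
step 2: x0=(-0.4477, 0.7465) x1=(-0.5477, -1.7993) x2=(1.5922, 1.6752) x3=(-1.3147, -1.7783)
step 3: x0=(-0.4465, 0.7648) x1=(-0.5377, -1.8040) x2=(1.6183, 1.6979) x3=(-1.2906, -1.7525)
step 4: x0=(-0.4453, 0.7831) x1=(-0.5285, -1.8086) x2=(1.6444, 1.7205) x3=(-1.2656, -1.7268)
step 5: x0=(-0.4442, 0.8013) x1=(-0.5201, -1.8131) x2=(1.6705, 1.7431) x3=(-1.2396, -1.7011)
step 6: x0=(-0.4430, 0.8196) x1=(-0.5124, -1.8174) x2=(1.6966, 1.7657) x3=(-1.2126, -1.6756)
step 7: x0=(-0.4418, 0.8379) x1=(-0.5054, -1.8217) x2=(1.7227, 1.7883) x3=(-1.1848, -1.6503)
step 8: x0=(-0.4407, 0.8561) x1=(-0.4990, -1.8258) x2=(1.7488, 1.8109) x3=(-1.1563, -1.6251)
step 9: x0=(-0.4395, 0.8744) x1=(-0.4930, -1.8298) x2=(1.7749, 1.8336) x3=(-1.1274, -1.6001)
step 10: x0=(-0.4383, 0.8927) x1=(-0.4869, -1.8338) x2=(1.8010, 1.8562) x3=(-1.0984, -1.5751)
step 11: x0=(-0.4371, 0.9109) x1=(-0.4806, -1.8379) x2=(1.8270, 1.8788) x3=(-1.0699, -1.5499)
step 12: x0=(-0.4360, 0.9292) x1=(-0.4736, -1.8423) x2=(1.8531, 1.9014) x3=(-1.0421, -1.5243)
step 13: x0=(-0.4348, 0.9475) x1=(-0.4657, -1.8473) x2=(1.8792, 1.9240) x3=(-1.0155, -1.4982)
step 14: x0=(-0.4336, 0.9657) x1=(-0.4569, -1.8527) x2=(1.9053, 1.9466) x3=(-0.9898, -1.4713)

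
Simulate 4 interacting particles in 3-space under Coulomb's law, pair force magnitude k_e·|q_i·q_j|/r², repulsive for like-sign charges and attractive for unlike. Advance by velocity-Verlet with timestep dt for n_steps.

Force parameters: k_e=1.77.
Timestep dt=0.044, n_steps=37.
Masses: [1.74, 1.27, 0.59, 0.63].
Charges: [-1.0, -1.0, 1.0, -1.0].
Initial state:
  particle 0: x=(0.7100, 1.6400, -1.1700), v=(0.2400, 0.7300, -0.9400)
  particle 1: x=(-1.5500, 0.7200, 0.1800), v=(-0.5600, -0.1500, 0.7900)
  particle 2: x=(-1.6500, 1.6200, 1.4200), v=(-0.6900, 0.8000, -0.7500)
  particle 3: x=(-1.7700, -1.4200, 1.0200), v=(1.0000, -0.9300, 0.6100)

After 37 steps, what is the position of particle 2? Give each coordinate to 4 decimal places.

step 0: x0=(0.7100, 1.6400, -1.1700) x1=(-1.5500, 0.7200, 0.1800) x2=(-1.6500, 1.6200, 1.4200) x3=(-1.7700, -1.4200, 1.0200)
step 1: x0=(0.7206, 1.6722, -1.2114) x1=(-1.5748, 0.7139, 0.2152) x2=(-1.6801, 1.6542, 1.3858) x3=(-1.7261, -1.4612, 1.0471)
step 2: x0=(0.7314, 1.7045, -1.2528) x1=(-1.5999, 0.7089, 0.2513) x2=(-1.7098, 1.6862, 1.3492) x3=(-1.6824, -1.5030, 1.0748)
step 3: x0=(0.7423, 1.7370, -1.2943) x1=(-1.6253, 0.7051, 0.2884) x2=(-1.7389, 1.7158, 1.3102) x3=(-1.6389, -1.5453, 1.1030)
step 4: x0=(0.7533, 1.7696, -1.3358) x1=(-1.6511, 0.7025, 0.3263) x2=(-1.7675, 1.7430, 1.2689) x3=(-1.5955, -1.5881, 1.1317)
step 5: x0=(0.7644, 1.8024, -1.3774) x1=(-1.6772, 0.7013, 0.3652) x2=(-1.7955, 1.7674, 1.2253) x3=(-1.5523, -1.6316, 1.1608)
step 6: x0=(0.7756, 1.8352, -1.4190) x1=(-1.7036, 0.7015, 0.4050) x2=(-1.8229, 1.7890, 1.1794) x3=(-1.5091, -1.6755, 1.1903)
step 7: x0=(0.7868, 1.8682, -1.4607) x1=(-1.7304, 0.7033, 0.4456) x2=(-1.8497, 1.8075, 1.1314) x3=(-1.4660, -1.7200, 1.2202)
step 8: x0=(0.7981, 1.9013, -1.5024) x1=(-1.7576, 0.7067, 0.4871) x2=(-1.8758, 1.8227, 1.0813) x3=(-1.4230, -1.7650, 1.2505)
step 9: x0=(0.8095, 1.9345, -1.5441) x1=(-1.7851, 0.7118, 0.5293) x2=(-1.9012, 1.8343, 1.0292) x3=(-1.3800, -1.8105, 1.2811)
step 10: x0=(0.8209, 1.9678, -1.5859) x1=(-1.8131, 0.7189, 0.5723) x2=(-1.9259, 1.8420, 0.9753) x3=(-1.3371, -1.8565, 1.3120)
step 11: x0=(0.8324, 2.0012, -1.6277) x1=(-1.8414, 0.7280, 0.6160) x2=(-1.9498, 1.8455, 0.9199) x3=(-1.2941, -1.9029, 1.3432)
step 12: x0=(0.8438, 2.0347, -1.6696) x1=(-1.8701, 0.7392, 0.6602) x2=(-1.9730, 1.8445, 0.8630) x3=(-1.2512, -1.9498, 1.3746)
step 13: x0=(0.8553, 2.0683, -1.7114) x1=(-1.8992, 0.7528, 0.7048) x2=(-1.9954, 1.8387, 0.8052) x3=(-1.2082, -1.9971, 1.4062)
step 14: x0=(0.8668, 2.1020, -1.7533) x1=(-1.9287, 0.7689, 0.7497) x2=(-2.0170, 1.8278, 0.7467) x3=(-1.1652, -2.0448, 1.4381)
step 15: x0=(0.8784, 2.1357, -1.7952) x1=(-1.9586, 0.7876, 0.7946) x2=(-2.0378, 1.8114, 0.6880) x3=(-1.1223, -2.0929, 1.4701)
step 16: x0=(0.8899, 2.1696, -1.8372) x1=(-1.9889, 0.8090, 0.8392) x2=(-2.0578, 1.7893, 0.6297) x3=(-1.0792, -2.1413, 1.5023)
step 17: x0=(0.9014, 2.2035, -1.8791) x1=(-2.0195, 0.8332, 0.8834) x2=(-2.0770, 1.7613, 0.5724) x3=(-1.0362, -2.1900, 1.5346)
step 18: x0=(0.9129, 2.2374, -1.9211) x1=(-2.0505, 0.8602, 0.9267) x2=(-2.0955, 1.7274, 0.5168) x3=(-0.9931, -2.2391, 1.5671)
step 19: x0=(0.9244, 2.2714, -1.9631) x1=(-2.0818, 0.8901, 0.9688) x2=(-2.1133, 1.6875, 0.4638) x3=(-0.9500, -2.2884, 1.5996)
step 20: x0=(0.9359, 2.3055, -2.0052) x1=(-2.1134, 0.9227, 1.0094) x2=(-2.1305, 1.6418, 0.4141) x3=(-0.9069, -2.3380, 1.6323)
step 21: x0=(0.9474, 2.3396, -2.0472) x1=(-2.1452, 0.9578, 1.0480) x2=(-2.1473, 1.5908, 0.3685) x3=(-0.8638, -2.3879, 1.6650)
step 22: x0=(0.9588, 2.3738, -2.0893) x1=(-2.1772, 0.9953, 1.0844) x2=(-2.1636, 1.5350, 0.3278) x3=(-0.8206, -2.4379, 1.6978)
step 23: x0=(0.9703, 2.4080, -2.1314) x1=(-2.2092, 1.0346, 1.1183) x2=(-2.1797, 1.4751, 0.2923) x3=(-0.7774, -2.4882, 1.7307)
step 24: x0=(0.9817, 2.4422, -2.1735) x1=(-2.2414, 1.0756, 1.1495) x2=(-2.1956, 1.4120, 0.2626) x3=(-0.7342, -2.5387, 1.7636)
step 25: x0=(0.9931, 2.4764, -2.2156) x1=(-2.2735, 1.1177, 1.1780) x2=(-2.2115, 1.3463, 0.2388) x3=(-0.6910, -2.5893, 1.7965)
step 26: x0=(1.0045, 2.5107, -2.2577) x1=(-2.3056, 1.1607, 1.2037) x2=(-2.2274, 1.2791, 0.2210) x3=(-0.6478, -2.6401, 1.8295)
step 27: x0=(1.0158, 2.5450, -2.2999) x1=(-2.3376, 1.2040, 1.2269) x2=(-2.2435, 1.2109, 0.2088) x3=(-0.6045, -2.6910, 1.8625)
step 28: x0=(1.0271, 2.5793, -2.3421) x1=(-2.3694, 1.2475, 1.2474) x2=(-2.2597, 1.1426, 0.2022) x3=(-0.5613, -2.7421, 1.8955)
step 29: x0=(1.0385, 2.6137, -2.3842) x1=(-2.4012, 1.2909, 1.2657) x2=(-2.2761, 1.0747, 0.2006) x3=(-0.5181, -2.7933, 1.9285)
step 30: x0=(1.0498, 2.6480, -2.4264) x1=(-2.4328, 1.3339, 1.2818) x2=(-2.2928, 1.0076, 0.2036) x3=(-0.4749, -2.8445, 1.9615)
step 31: x0=(1.0611, 2.6824, -2.4687) x1=(-2.4643, 1.3763, 1.2959) x2=(-2.3097, 0.9417, 0.2109) x3=(-0.4317, -2.8959, 1.9946)
step 32: x0=(1.0723, 2.7168, -2.5109) x1=(-2.4956, 1.4182, 1.3084) x2=(-2.3269, 0.8772, 0.2220) x3=(-0.3886, -2.9473, 2.0276)
step 33: x0=(1.0836, 2.7512, -2.5532) x1=(-2.5268, 1.4593, 1.3192) x2=(-2.3443, 0.8143, 0.2365) x3=(-0.3455, -2.9988, 2.0606)
step 34: x0=(1.0949, 2.7856, -2.5955) x1=(-2.5579, 1.4997, 1.3288) x2=(-2.3619, 0.7530, 0.2539) x3=(-0.3024, -3.0504, 2.0937)
step 35: x0=(1.1061, 2.8200, -2.6378) x1=(-2.5889, 1.5392, 1.3371) x2=(-2.3797, 0.6936, 0.2741) x3=(-0.2593, -3.1020, 2.1267)
step 36: x0=(1.1174, 2.8544, -2.6801) x1=(-2.6197, 1.5780, 1.3443) x2=(-2.3977, 0.6359, 0.2965) x3=(-0.2163, -3.1537, 2.1597)
step 37: x0=(1.1286, 2.8888, -2.7225) x1=(-2.6504, 1.6159, 1.3506) x2=(-2.4159, 0.5800, 0.3211) x3=(-0.1733, -3.2054, 2.1927)

(-2.4159, 0.5800, 0.3211)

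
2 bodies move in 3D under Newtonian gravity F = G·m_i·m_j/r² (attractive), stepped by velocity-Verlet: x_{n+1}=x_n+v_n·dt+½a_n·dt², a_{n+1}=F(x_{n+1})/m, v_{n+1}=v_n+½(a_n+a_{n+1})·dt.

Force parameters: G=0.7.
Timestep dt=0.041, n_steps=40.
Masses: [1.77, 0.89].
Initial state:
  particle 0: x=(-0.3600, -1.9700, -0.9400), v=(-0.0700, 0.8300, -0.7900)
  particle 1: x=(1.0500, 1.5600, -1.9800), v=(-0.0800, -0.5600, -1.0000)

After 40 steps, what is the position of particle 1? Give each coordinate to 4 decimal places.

(0.8460, 0.5115, -3.5580)

step 0: x0=(-0.3600, -1.9700, -0.9400) x1=(1.0500, 1.5600, -1.9800)
step 1: x0=(-0.3629, -1.9359, -0.9724) x1=(1.0467, 1.5370, -2.0210)
step 2: x0=(-0.3657, -1.9018, -1.0048) x1=(1.0433, 1.5138, -2.0619)
step 3: x0=(-0.3685, -1.8676, -1.0373) x1=(1.0399, 1.4906, -2.1028)
step 4: x0=(-0.3713, -1.8334, -1.0697) x1=(1.0365, 1.4672, -2.1437)
step 5: x0=(-0.3740, -1.7991, -1.1022) x1=(1.0330, 1.4436, -2.1845)
step 6: x0=(-0.3768, -1.7647, -1.1347) x1=(1.0294, 1.4200, -2.2253)
step 7: x0=(-0.3794, -1.7302, -1.1672) x1=(1.0258, 1.3962, -2.2660)
step 8: x0=(-0.3821, -1.6957, -1.1998) x1=(1.0221, 1.3723, -2.3067)
step 9: x0=(-0.3847, -1.6611, -1.2323) x1=(1.0183, 1.3482, -2.3473)
step 10: x0=(-0.3873, -1.6265, -1.2649) x1=(1.0145, 1.3239, -2.3879)
step 11: x0=(-0.3899, -1.5917, -1.2976) x1=(1.0106, 1.2996, -2.4284)
step 12: x0=(-0.3924, -1.5569, -1.3302) x1=(1.0066, 1.2750, -2.4689)
step 13: x0=(-0.3949, -1.5220, -1.3629) x1=(1.0025, 1.2504, -2.5093)
step 14: x0=(-0.3973, -1.4870, -1.3957) x1=(0.9984, 1.2255, -2.5496)
step 15: x0=(-0.3997, -1.4520, -1.4284) x1=(0.9942, 1.2005, -2.5899)
step 16: x0=(-0.4021, -1.4168, -1.4612) x1=(0.9899, 1.1753, -2.6301)
step 17: x0=(-0.4044, -1.3816, -1.4940) x1=(0.9855, 1.1500, -2.6702)
step 18: x0=(-0.4067, -1.3463, -1.5269) x1=(0.9810, 1.1245, -2.7102)
step 19: x0=(-0.4089, -1.3109, -1.5598) x1=(0.9764, 1.0988, -2.7502)
step 20: x0=(-0.4110, -1.2754, -1.5928) x1=(0.9717, 1.0729, -2.7900)
step 21: x0=(-0.4131, -1.2398, -1.6258) x1=(0.9669, 1.0469, -2.8298)
step 22: x0=(-0.4152, -1.2041, -1.6589) x1=(0.9620, 1.0206, -2.8695)
step 23: x0=(-0.4172, -1.1683, -1.6920) x1=(0.9570, 0.9942, -2.9090)
step 24: x0=(-0.4191, -1.1324, -1.7252) x1=(0.9518, 0.9675, -2.9485)
step 25: x0=(-0.4209, -1.0965, -1.7584) x1=(0.9465, 0.9407, -2.9878)
step 26: x0=(-0.4227, -1.0604, -1.7917) x1=(0.9411, 0.9136, -3.0270)
step 27: x0=(-0.4245, -1.0242, -1.8250) x1=(0.9355, 0.8864, -3.0661)
step 28: x0=(-0.4261, -0.9879, -1.8585) x1=(0.9298, 0.8589, -3.1050)
step 29: x0=(-0.4276, -0.9515, -1.8920) x1=(0.9239, 0.8312, -3.1438)
step 30: x0=(-0.4291, -0.9150, -1.9256) x1=(0.9178, 0.8033, -3.1824)
step 31: x0=(-0.4305, -0.8783, -1.9592) x1=(0.9116, 0.7752, -3.2209)
step 32: x0=(-0.4318, -0.8416, -1.9930) x1=(0.9052, 0.7468, -3.2592)
step 33: x0=(-0.4330, -0.8047, -2.0268) x1=(0.8986, 0.7182, -3.2973)
step 34: x0=(-0.4341, -0.7678, -2.0607) x1=(0.8918, 0.6894, -3.3353)
step 35: x0=(-0.4351, -0.7307, -2.0948) x1=(0.8848, 0.6604, -3.3730)
step 36: x0=(-0.4360, -0.6935, -2.1289) x1=(0.8775, 0.6311, -3.4105)
step 37: x0=(-0.4367, -0.6561, -2.1632) x1=(0.8700, 0.6016, -3.4477)
step 38: x0=(-0.4373, -0.6187, -2.1976) x1=(0.8623, 0.5718, -3.4848)
step 39: x0=(-0.4378, -0.5811, -2.2321) x1=(0.8543, 0.5418, -3.5215)
step 40: x0=(-0.4382, -0.5434, -2.2668) x1=(0.8460, 0.5115, -3.5580)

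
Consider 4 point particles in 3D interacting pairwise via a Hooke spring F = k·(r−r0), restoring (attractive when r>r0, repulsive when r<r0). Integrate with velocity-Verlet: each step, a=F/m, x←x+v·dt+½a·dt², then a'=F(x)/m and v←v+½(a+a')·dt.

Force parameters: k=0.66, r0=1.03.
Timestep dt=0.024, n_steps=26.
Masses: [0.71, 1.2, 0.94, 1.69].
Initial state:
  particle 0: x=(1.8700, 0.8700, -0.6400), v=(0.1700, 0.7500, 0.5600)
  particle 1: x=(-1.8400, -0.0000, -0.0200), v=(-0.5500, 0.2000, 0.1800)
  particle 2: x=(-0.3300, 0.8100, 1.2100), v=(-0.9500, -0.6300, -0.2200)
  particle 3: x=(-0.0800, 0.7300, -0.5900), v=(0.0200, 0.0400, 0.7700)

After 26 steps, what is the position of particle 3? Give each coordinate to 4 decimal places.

(-0.0819, 0.7381, -0.0536)

step 0: x0=(1.8700, 0.8700, -0.6400) x1=(-1.8400, -0.0000, -0.0200) x2=(-0.3300, 0.8100, 1.2100) x3=(-0.0800, 0.7300, -0.5900)
step 1: x0=(1.8727, 0.8878, -0.6261) x1=(-1.8525, 0.0050, -0.0157) x2=(-0.3526, 0.7948, 1.2042) x3=(-0.0795, 0.7309, -0.5714)
step 2: x0=(1.8727, 0.9052, -0.6113) x1=(-1.8636, 0.0105, -0.0114) x2=(-0.3750, 0.7794, 1.1974) x3=(-0.0791, 0.7318, -0.5526)
step 3: x0=(1.8700, 0.9221, -0.5957) x1=(-1.8734, 0.0164, -0.0072) x2=(-0.3970, 0.7640, 1.1895) x3=(-0.0786, 0.7326, -0.5335)
step 4: x0=(1.8645, 0.9386, -0.5792) x1=(-1.8818, 0.0227, -0.0030) x2=(-0.4186, 0.7484, 1.1807) x3=(-0.0782, 0.7334, -0.5143)
step 5: x0=(1.8563, 0.9546, -0.5618) x1=(-1.8888, 0.0295, 0.0012) x2=(-0.4399, 0.7327, 1.1709) x3=(-0.0778, 0.7341, -0.4948)
step 6: x0=(1.8453, 0.9701, -0.5436) x1=(-1.8944, 0.0367, 0.0054) x2=(-0.4608, 0.7169, 1.1601) x3=(-0.0774, 0.7348, -0.4752)
step 7: x0=(1.8315, 0.9851, -0.5246) x1=(-1.8986, 0.0444, 0.0095) x2=(-0.4814, 0.7011, 1.1484) x3=(-0.0770, 0.7354, -0.4554)
step 8: x0=(1.8150, 0.9996, -0.5048) x1=(-1.9015, 0.0524, 0.0136) x2=(-0.5015, 0.6852, 1.1358) x3=(-0.0767, 0.7359, -0.4353)
step 9: x0=(1.7958, 1.0135, -0.4842) x1=(-1.9031, 0.0609, 0.0177) x2=(-0.5212, 0.6693, 1.1224) x3=(-0.0764, 0.7364, -0.4152)
step 10: x0=(1.7739, 1.0269, -0.4629) x1=(-1.9033, 0.0698, 0.0217) x2=(-0.5406, 0.6534, 1.1081) x3=(-0.0762, 0.7369, -0.3948)
step 11: x0=(1.7493, 1.0397, -0.4408) x1=(-1.9022, 0.0791, 0.0257) x2=(-0.5595, 0.6374, 1.0931) x3=(-0.0760, 0.7373, -0.3743)
step 12: x0=(1.7221, 1.0519, -0.4180) x1=(-1.8998, 0.0888, 0.0297) x2=(-0.5780, 0.6215, 1.0772) x3=(-0.0758, 0.7376, -0.3536)
step 13: x0=(1.6923, 1.0635, -0.3945) x1=(-1.8961, 0.0989, 0.0337) x2=(-0.5960, 0.6057, 1.0606) x3=(-0.0757, 0.7379, -0.3328)
step 14: x0=(1.6599, 1.0745, -0.3703) x1=(-1.8911, 0.1094, 0.0377) x2=(-0.6137, 0.5899, 1.0433) x3=(-0.0757, 0.7382, -0.3119)
step 15: x0=(1.6250, 1.0849, -0.3455) x1=(-1.8849, 0.1202, 0.0416) x2=(-0.6309, 0.5741, 1.0253) x3=(-0.0758, 0.7384, -0.2909)
step 16: x0=(1.5876, 1.0947, -0.3200) x1=(-1.8775, 0.1314, 0.0455) x2=(-0.6476, 0.5584, 1.0067) x3=(-0.0759, 0.7386, -0.2697)
step 17: x0=(1.5479, 1.1038, -0.2940) x1=(-1.8689, 0.1430, 0.0494) x2=(-0.6640, 0.5429, 0.9874) x3=(-0.0760, 0.7387, -0.2485)
step 18: x0=(1.5057, 1.1124, -0.2674) x1=(-1.8591, 0.1549, 0.0533) x2=(-0.6798, 0.5274, 0.9676) x3=(-0.0763, 0.7388, -0.2271)
step 19: x0=(1.4613, 1.1203, -0.2403) x1=(-1.8482, 0.1671, 0.0571) x2=(-0.6953, 0.5120, 0.9473) x3=(-0.0767, 0.7388, -0.2056)
step 20: x0=(1.4147, 1.1276, -0.2128) x1=(-1.8362, 0.1797, 0.0610) x2=(-0.7103, 0.4968, 0.9264) x3=(-0.0771, 0.7388, -0.1841)
step 21: x0=(1.3659, 1.1343, -0.1847) x1=(-1.8231, 0.1926, 0.0648) x2=(-0.7249, 0.4816, 0.9051) x3=(-0.0776, 0.7388, -0.1625)
step 22: x0=(1.3151, 1.1403, -0.1562) x1=(-1.8089, 0.2058, 0.0686) x2=(-0.7391, 0.4667, 0.8833) x3=(-0.0783, 0.7387, -0.1408)
step 23: x0=(1.2622, 1.1458, -0.1273) x1=(-1.7938, 0.2193, 0.0724) x2=(-0.7529, 0.4518, 0.8612) x3=(-0.0790, 0.7386, -0.1191)
step 24: x0=(1.2075, 1.1506, -0.0980) x1=(-1.7777, 0.2331, 0.0762) x2=(-0.7663, 0.4372, 0.8387) x3=(-0.0799, 0.7385, -0.0973)
step 25: x0=(1.1509, 1.1549, -0.0684) x1=(-1.7607, 0.2472, 0.0800) x2=(-0.7792, 0.4227, 0.8158) x3=(-0.0808, 0.7383, -0.0755)
step 26: x0=(1.0926, 1.1586, -0.0385) x1=(-1.7428, 0.2615, 0.0838) x2=(-0.7918, 0.4083, 0.7927) x3=(-0.0819, 0.7381, -0.0536)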